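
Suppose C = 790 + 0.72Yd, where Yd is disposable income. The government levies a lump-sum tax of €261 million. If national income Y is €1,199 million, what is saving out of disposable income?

Yd = Y − T = 1199 − 261 = 938
C = 790 + 0.72(938) = 790 + 675.36 = 1465.36
S = Yd − C = 938 − 1465.36 = -527.36

S = -527.36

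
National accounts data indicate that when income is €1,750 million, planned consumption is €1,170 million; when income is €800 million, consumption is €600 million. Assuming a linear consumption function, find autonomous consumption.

MPC = ΔC/ΔY = (1170 − 600)/(1750 − 800) = 570/950 = 0.6
a = C − MPC·Y = 600 − 0.6(800) = 600 − 480 = 120

a = 120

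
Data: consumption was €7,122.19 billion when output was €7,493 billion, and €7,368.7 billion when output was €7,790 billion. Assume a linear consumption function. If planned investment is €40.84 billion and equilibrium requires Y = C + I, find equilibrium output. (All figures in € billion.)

Y = 5552

MPC = (7368.7 − 7122.19)/(7790 − 7493) = 246.51/297 = 0.83
a = 7122.19 − 0.83(7493) = 903
Equilibrium: Y = 903 + 0.83Y + 40.84
0.17Y = 943.84, so Y = 943.84/0.17 = 5552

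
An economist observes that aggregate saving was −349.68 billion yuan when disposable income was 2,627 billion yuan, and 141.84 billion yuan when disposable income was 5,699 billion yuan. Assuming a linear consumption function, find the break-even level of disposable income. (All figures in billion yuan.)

MPS = ΔS/ΔY = (141.84 − (-349.68))/(5699 − 2627) = 491.52/3072 = 0.16
MPC = 1 − MPS = 0.84
From S(2627) = -349.68: −a + 0.16(2627) = -349.68, so a = 420.32 − (-349.68) = 770
Break-even (S = 0): Y = a/MPS = 770/0.16 = 4812.5

Y = 4812.5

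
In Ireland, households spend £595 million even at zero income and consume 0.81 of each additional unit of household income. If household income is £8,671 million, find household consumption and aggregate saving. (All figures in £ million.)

C = 7618.51; S = 1052.49

C = 595 + 0.81(8671) = 595 + 7023.51 = 7618.51
S = Y − C = 8671 − 7618.51 = 1052.49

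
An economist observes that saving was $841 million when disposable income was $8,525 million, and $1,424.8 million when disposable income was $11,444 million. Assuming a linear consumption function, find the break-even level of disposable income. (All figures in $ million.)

Y = 4320

MPS = ΔS/ΔY = (1424.8 − 841)/(11444 − 8525) = 583.8/2919 = 0.2
MPC = 1 − MPS = 0.8
From S(8525) = 841: −a + 0.2(8525) = 841, so a = 1705 − 841 = 864
Break-even (S = 0): Y = a/MPS = 864/0.2 = 4320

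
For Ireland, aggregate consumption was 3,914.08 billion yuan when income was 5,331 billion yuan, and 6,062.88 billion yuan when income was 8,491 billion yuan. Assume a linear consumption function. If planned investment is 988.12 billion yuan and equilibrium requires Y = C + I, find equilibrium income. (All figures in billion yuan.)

MPC = (6062.88 − 3914.08)/(8491 − 5331) = 2148.8/3160 = 0.68
a = 3914.08 − 0.68(5331) = 289
Equilibrium: Y = 289 + 0.68Y + 988.12
0.32Y = 1277.12, so Y = 1277.12/0.32 = 3991

Y = 3991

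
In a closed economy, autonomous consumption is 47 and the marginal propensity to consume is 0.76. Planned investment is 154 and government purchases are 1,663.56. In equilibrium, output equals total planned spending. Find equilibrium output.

Y = C + I + G = 47 + 0.76Y + 154 + 1663.56
Y − 0.76Y = 1864.56
0.24Y = 1864.56, so Y = 1864.56/0.24 = 7769

Y = 7769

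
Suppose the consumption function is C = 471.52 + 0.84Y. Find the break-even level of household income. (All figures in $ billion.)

At break-even, C = Y: 471.52 + 0.84Y = Y
0.16Y = 471.52, so Y = 471.52/0.16 = 2947

Y = 2947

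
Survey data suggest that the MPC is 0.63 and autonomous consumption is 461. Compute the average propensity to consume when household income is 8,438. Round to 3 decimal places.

C = 461 + 0.63(8438) = 5776.94
APC = C/Y = 5776.94/8438 = 0.685

APC = 0.685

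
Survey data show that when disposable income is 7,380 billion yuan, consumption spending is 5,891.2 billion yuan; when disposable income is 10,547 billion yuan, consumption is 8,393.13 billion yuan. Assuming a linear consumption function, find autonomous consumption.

MPC = ΔC/ΔY = (8393.13 − 5891.2)/(10547 − 7380) = 2501.93/3167 = 0.79
a = C − MPC·Y = 5891.2 − 0.79(7380) = 5891.2 − 5830.2 = 61

a = 61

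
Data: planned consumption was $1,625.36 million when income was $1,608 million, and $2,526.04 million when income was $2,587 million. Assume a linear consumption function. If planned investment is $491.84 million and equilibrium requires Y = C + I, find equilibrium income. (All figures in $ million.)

MPC = (2526.04 − 1625.36)/(2587 − 1608) = 900.68/979 = 0.92
a = 1625.36 − 0.92(1608) = 146
Equilibrium: Y = 146 + 0.92Y + 491.84
0.08Y = 637.84, so Y = 637.84/0.08 = 7973

Y = 7973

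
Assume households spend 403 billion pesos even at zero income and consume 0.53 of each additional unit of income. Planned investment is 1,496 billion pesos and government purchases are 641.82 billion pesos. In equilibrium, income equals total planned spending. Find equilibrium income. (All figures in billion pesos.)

Y = C + I + G = 403 + 0.53Y + 1496 + 641.82
Y − 0.53Y = 2540.82
0.47Y = 2540.82, so Y = 2540.82/0.47 = 5406

Y = 5406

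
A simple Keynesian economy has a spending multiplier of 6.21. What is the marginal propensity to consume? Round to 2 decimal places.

k = 1/(1 − MPC), so 1 − MPC = 1/k = 1/6.21 = 0.1610
MPC = 1 − 0.1610 = 0.84

MPC = 0.84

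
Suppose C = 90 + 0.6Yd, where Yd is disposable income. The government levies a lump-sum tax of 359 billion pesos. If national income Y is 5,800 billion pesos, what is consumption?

C = 3354.6

Yd = Y − T = 5800 − 359 = 5441
C = 90 + 0.6(5441) = 90 + 3264.6 = 3354.6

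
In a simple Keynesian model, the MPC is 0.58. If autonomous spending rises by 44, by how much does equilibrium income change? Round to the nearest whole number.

ΔY ≈ 105

The multiplier is 1/(1 − MPC) = 1/0.42.
ΔY = 44/0.42 = 104.76 ≈ 105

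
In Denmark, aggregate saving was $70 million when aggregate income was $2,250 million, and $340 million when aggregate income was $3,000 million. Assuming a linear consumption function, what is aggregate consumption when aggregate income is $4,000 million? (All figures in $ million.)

MPS = ΔS/ΔY = (340 − 70)/(3000 − 2250) = 270/750 = 0.36
MPC = 1 − MPS = 0.64
Autonomous saving = 70 − 0.36(2250) = -740, so a = 740
C = 740 + 0.64(4000) = 740 + 2560 = 3300

C = 3300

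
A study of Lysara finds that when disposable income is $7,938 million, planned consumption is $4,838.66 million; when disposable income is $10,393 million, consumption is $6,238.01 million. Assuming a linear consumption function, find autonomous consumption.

MPC = ΔC/ΔY = (6238.01 − 4838.66)/(10393 − 7938) = 1399.35/2455 = 0.57
a = C − MPC·Y = 4838.66 − 0.57(7938) = 4838.66 − 4524.66 = 314

a = 314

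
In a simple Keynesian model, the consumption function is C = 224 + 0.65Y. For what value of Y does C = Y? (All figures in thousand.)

Y = 640

At break-even, C = Y: 224 + 0.65Y = Y
0.35Y = 224, so Y = 224/0.35 = 640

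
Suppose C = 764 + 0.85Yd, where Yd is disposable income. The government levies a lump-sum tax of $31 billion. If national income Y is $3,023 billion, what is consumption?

Yd = Y − T = 3023 − 31 = 2992
C = 764 + 0.85(2992) = 764 + 2543.2 = 3307.2

C = 3307.2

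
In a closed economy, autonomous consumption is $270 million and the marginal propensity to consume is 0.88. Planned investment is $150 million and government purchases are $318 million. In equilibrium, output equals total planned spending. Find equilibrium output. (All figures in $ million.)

Y = C + I + G = 270 + 0.88Y + 150 + 318
Y − 0.88Y = 738
0.12Y = 738, so Y = 738/0.12 = 6150

Y = 6150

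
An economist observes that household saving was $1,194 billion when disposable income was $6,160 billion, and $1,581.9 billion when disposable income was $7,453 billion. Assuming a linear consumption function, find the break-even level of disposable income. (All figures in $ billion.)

MPS = ΔS/ΔY = (1581.9 − 1194)/(7453 − 6160) = 387.9/1293 = 0.3
MPC = 1 − MPS = 0.7
From S(6160) = 1194: −a + 0.3(6160) = 1194, so a = 1848 − 1194 = 654
Break-even (S = 0): Y = a/MPS = 654/0.3 = 2180

Y = 2180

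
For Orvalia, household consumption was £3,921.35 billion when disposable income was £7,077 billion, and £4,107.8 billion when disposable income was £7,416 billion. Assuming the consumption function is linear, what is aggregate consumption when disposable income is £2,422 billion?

C = 1361.1

MPC = (4107.8 − 3921.35)/(7416 − 7077) = 186.45/339 = 0.55
a = 3921.35 − 0.55(7077) = 3921.35 − 3892.35 = 29
C = 29 + 0.55(2422) = 29 + 1332.1 = 1361.1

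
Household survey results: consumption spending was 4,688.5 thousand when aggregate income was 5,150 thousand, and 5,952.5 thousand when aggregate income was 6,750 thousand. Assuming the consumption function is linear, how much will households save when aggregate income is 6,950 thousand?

MPC = (5952.5 − 4688.5)/(6750 − 5150) = 1264/1600 = 0.79
a = 4688.5 − 0.79(5150) = 4688.5 − 4068.5 = 620
C = 620 + 0.79(6950) = 6110.5
S = 6950 − 6110.5 = 839.5

S = 839.5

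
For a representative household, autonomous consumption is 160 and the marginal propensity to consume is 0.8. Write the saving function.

S = Y − C = Y − (160 + 0.8Y) = -160 + (1 − 0.8)Y

S = -160 + 0.2Y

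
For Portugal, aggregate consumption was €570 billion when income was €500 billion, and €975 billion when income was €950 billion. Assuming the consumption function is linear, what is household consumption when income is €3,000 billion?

MPC = (975 − 570)/(950 − 500) = 405/450 = 0.9
a = 570 − 0.9(500) = 570 − 450 = 120
C = 120 + 0.9(3000) = 120 + 2700 = 2820

C = 2820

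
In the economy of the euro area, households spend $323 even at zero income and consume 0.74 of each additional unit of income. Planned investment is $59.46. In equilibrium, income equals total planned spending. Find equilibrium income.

Y = C + I = 323 + 0.74Y + 59.46
Y − 0.74Y = 382.46
0.26Y = 382.46, so Y = 382.46/0.26 = 1471

Y = 1471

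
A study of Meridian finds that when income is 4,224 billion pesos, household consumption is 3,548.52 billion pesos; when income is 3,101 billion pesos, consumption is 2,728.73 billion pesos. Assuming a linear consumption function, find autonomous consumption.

a = 465

MPC = ΔC/ΔY = (3548.52 − 2728.73)/(4224 − 3101) = 819.79/1123 = 0.73
a = C − MPC·Y = 2728.73 − 0.73(3101) = 2728.73 − 2263.73 = 465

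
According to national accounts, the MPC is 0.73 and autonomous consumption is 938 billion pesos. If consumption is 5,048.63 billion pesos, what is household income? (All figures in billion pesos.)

Y = 5631

938 + 0.73Y = 5048.63
0.73Y = 4110.63, so Y = 4110.63/0.73 = 5631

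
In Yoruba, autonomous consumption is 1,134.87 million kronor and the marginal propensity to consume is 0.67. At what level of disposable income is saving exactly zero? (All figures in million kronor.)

Y = 3439

At break-even, C = Y: 1134.87 + 0.67Y = Y
0.33Y = 1134.87, so Y = 1134.87/0.33 = 3439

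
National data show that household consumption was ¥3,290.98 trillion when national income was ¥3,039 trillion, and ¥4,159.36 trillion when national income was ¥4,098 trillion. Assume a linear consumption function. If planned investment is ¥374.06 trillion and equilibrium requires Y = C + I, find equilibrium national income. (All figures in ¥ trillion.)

Y = 6517

MPC = (4159.36 − 3290.98)/(4098 − 3039) = 868.38/1059 = 0.82
a = 3290.98 − 0.82(3039) = 799
Equilibrium: Y = 799 + 0.82Y + 374.06
0.18Y = 1173.06, so Y = 1173.06/0.18 = 6517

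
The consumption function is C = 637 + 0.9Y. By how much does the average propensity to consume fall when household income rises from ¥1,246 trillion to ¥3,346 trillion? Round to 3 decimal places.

At Y = 1246: C = 637 + 0.9(1246) = 1758.4, APC = 1758.4/1246 = 1.4112
At Y = 3346: C = 3648.4, APC = 3648.4/3346 = 1.0904
Fall in APC = 1.4112 − 1.0904 = 0.3208 ≈ 0.321

ΔAPC = 0.321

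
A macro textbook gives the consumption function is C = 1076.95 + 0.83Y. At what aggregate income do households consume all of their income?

At break-even, C = Y: 1076.95 + 0.83Y = Y
0.17Y = 1076.95, so Y = 1076.95/0.17 = 6335

Y = 6335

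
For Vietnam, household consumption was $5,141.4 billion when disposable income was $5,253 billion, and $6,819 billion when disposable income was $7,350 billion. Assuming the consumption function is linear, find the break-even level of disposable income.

Y = 4695

MPC = (6819 − 5141.4)/(7350 − 5253) = 1677.6/2097 = 0.8
a = 5141.4 − 0.8(5253) = 5141.4 − 4202.4 = 939
Break-even: Y = a/(1−MPC) = 939/0.2 = 4695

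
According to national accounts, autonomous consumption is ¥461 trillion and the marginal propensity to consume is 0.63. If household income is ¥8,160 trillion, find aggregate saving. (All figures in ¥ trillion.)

C = 461 + 0.63(8160) = 461 + 5140.8 = 5601.8
S = Y − C = 8160 − 5601.8 = 2558.2

S = 2558.2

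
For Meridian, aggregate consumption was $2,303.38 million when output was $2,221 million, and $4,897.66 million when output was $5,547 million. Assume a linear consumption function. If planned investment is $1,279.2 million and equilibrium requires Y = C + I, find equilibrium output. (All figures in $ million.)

Y = 8410

MPC = (4897.66 − 2303.38)/(5547 − 2221) = 2594.28/3326 = 0.78
a = 2303.38 − 0.78(2221) = 571
Equilibrium: Y = 571 + 0.78Y + 1279.2
0.22Y = 1850.2, so Y = 1850.2/0.22 = 8410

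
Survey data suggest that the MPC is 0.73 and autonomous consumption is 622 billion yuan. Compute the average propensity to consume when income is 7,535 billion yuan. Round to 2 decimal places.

APC = 0.81

C = 622 + 0.73(7535) = 6122.55
APC = C/Y = 6122.55/7535 = 0.81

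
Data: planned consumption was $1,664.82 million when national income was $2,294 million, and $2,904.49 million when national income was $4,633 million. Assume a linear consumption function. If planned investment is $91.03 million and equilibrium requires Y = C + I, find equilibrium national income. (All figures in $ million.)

MPC = (2904.49 − 1664.82)/(4633 − 2294) = 1239.67/2339 = 0.53
a = 1664.82 − 0.53(2294) = 449
Equilibrium: Y = 449 + 0.53Y + 91.03
0.47Y = 540.03, so Y = 540.03/0.47 = 1149

Y = 1149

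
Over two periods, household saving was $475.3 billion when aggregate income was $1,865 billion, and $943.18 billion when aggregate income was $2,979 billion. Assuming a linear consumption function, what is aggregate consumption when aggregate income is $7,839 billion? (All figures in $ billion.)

MPS = ΔS/ΔY = (943.18 − 475.3)/(2979 − 1865) = 467.88/1114 = 0.42
MPC = 1 − MPS = 0.58
Autonomous saving = 475.3 − 0.42(1865) = -308, so a = 308
C = 308 + 0.58(7839) = 308 + 4546.62 = 4854.62

C = 4854.62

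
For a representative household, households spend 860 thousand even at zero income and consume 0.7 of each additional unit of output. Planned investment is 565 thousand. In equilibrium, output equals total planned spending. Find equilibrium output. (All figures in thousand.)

Y = 4750

Y = C + I = 860 + 0.7Y + 565
Y − 0.7Y = 1425
0.3Y = 1425, so Y = 1425/0.3 = 4750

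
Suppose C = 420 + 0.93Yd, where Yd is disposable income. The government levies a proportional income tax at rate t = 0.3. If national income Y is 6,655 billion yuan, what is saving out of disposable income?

S = -93.905

Yd = (1 − 0.3)(6655) = 0.7(6655) = 4658.5
C = 420 + 0.93(4658.5) = 420 + 4332.405 = 4752.405
S = Yd − C = 4658.5 − 4752.405 = -93.905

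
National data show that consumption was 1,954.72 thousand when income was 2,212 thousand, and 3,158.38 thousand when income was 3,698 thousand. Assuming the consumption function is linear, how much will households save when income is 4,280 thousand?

S = 650.2

MPC = (3158.38 − 1954.72)/(3698 − 2212) = 1203.66/1486 = 0.81
a = 1954.72 − 0.81(2212) = 1954.72 − 1791.72 = 163
C = 163 + 0.81(4280) = 3629.8
S = 4280 − 3629.8 = 650.2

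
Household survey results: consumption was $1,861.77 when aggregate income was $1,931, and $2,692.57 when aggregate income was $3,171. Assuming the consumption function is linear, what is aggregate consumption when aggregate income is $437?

C = 860.79

MPC = (2692.57 − 1861.77)/(3171 − 1931) = 830.8/1240 = 0.67
a = 1861.77 − 0.67(1931) = 1861.77 − 1293.77 = 568
C = 568 + 0.67(437) = 568 + 292.79 = 860.79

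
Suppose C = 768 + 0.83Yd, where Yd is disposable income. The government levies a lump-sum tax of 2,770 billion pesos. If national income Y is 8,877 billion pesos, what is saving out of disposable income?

Yd = Y − T = 8877 − 2770 = 6107
C = 768 + 0.83(6107) = 768 + 5068.81 = 5836.81
S = Yd − C = 6107 − 5836.81 = 270.19

S = 270.19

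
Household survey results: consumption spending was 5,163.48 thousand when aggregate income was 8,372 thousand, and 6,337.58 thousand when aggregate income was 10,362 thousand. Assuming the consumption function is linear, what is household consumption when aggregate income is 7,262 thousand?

C = 4508.58

MPC = (6337.58 − 5163.48)/(10362 − 8372) = 1174.1/1990 = 0.59
a = 5163.48 − 0.59(8372) = 5163.48 − 4939.48 = 224
C = 224 + 0.59(7262) = 224 + 4284.58 = 4508.58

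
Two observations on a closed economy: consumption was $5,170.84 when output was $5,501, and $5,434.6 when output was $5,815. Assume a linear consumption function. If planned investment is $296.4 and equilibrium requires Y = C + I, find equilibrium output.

MPC = (5434.6 − 5170.84)/(5815 − 5501) = 263.76/314 = 0.84
a = 5170.84 − 0.84(5501) = 550
Equilibrium: Y = 550 + 0.84Y + 296.4
0.16Y = 846.4, so Y = 846.4/0.16 = 5290

Y = 5290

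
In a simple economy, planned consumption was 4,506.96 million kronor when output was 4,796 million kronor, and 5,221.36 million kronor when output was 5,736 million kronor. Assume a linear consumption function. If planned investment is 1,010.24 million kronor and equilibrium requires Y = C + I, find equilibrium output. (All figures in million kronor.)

MPC = (5221.36 − 4506.96)/(5736 − 4796) = 714.4/940 = 0.76
a = 4506.96 − 0.76(4796) = 862
Equilibrium: Y = 862 + 0.76Y + 1010.24
0.24Y = 1872.24, so Y = 1872.24/0.24 = 7801

Y = 7801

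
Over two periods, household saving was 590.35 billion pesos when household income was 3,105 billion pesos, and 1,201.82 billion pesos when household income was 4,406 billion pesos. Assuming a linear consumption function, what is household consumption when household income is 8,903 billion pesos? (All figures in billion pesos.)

C = 5587.59

MPS = ΔS/ΔY = (1201.82 − 590.35)/(4406 − 3105) = 611.47/1301 = 0.47
MPC = 1 − MPS = 0.53
Autonomous saving = 590.35 − 0.47(3105) = -869, so a = 869
C = 869 + 0.53(8903) = 869 + 4718.59 = 5587.59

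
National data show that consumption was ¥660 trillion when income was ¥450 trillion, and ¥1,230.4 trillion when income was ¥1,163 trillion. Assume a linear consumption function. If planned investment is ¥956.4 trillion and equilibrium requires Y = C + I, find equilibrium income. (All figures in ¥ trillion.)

Y = 6282

MPC = (1230.4 − 660)/(1163 − 450) = 570.4/713 = 0.8
a = 660 − 0.8(450) = 300
Equilibrium: Y = 300 + 0.8Y + 956.4
0.2Y = 1256.4, so Y = 1256.4/0.2 = 6282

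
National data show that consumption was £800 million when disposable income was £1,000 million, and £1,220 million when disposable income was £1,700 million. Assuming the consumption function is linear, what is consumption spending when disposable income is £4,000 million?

C = 2600

MPC = (1220 − 800)/(1700 − 1000) = 420/700 = 0.6
a = 800 − 0.6(1000) = 800 − 600 = 200
C = 200 + 0.6(4000) = 200 + 2400 = 2600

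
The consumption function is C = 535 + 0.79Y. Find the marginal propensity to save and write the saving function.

MPS = 0.21; S = -535 + 0.21Y

MPS = 1 − MPC = 1 − 0.79 = 0.21
S = Y − C = -535 + 0.21Y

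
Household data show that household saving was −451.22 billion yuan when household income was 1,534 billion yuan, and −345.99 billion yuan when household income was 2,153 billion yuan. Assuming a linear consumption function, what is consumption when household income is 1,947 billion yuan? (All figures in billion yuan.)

C = 2328.01

MPS = ΔS/ΔY = (-345.99 − (-451.22))/(2153 − 1534) = 105.23/619 = 0.17
MPC = 1 − MPS = 0.83
Autonomous saving = -451.22 − 0.17(1534) = -712, so a = 712
C = 712 + 0.83(1947) = 712 + 1616.01 = 2328.01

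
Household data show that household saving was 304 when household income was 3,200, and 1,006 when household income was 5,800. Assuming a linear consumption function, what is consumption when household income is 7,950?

MPS = ΔS/ΔY = (1006 − 304)/(5800 − 3200) = 702/2600 = 0.27
MPC = 1 − MPS = 0.73
Autonomous saving = 304 − 0.27(3200) = -560, so a = 560
C = 560 + 0.73(7950) = 560 + 5803.5 = 6363.5

C = 6363.5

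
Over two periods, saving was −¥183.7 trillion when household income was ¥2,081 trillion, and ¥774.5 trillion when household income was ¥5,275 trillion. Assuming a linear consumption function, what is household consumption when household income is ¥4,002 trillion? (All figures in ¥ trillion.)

MPS = ΔS/ΔY = (774.5 − (-183.7))/(5275 − 2081) = 958.2/3194 = 0.3
MPC = 1 − MPS = 0.7
Autonomous saving = -183.7 − 0.3(2081) = -808, so a = 808
C = 808 + 0.7(4002) = 808 + 2801.4 = 3609.4

C = 3609.4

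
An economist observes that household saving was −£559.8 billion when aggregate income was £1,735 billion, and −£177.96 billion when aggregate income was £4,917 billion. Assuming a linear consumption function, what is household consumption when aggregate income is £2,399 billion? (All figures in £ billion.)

C = 2879.12

MPS = ΔS/ΔY = (-177.96 − (-559.8))/(4917 − 1735) = 381.84/3182 = 0.12
MPC = 1 − MPS = 0.88
Autonomous saving = -559.8 − 0.12(1735) = -768, so a = 768
C = 768 + 0.88(2399) = 768 + 2111.12 = 2879.12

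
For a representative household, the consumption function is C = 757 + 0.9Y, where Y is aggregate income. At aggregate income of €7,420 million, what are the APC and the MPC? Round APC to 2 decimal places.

MPC = 0.9 (the slope of the consumption function)
C = 757 + 0.9(7420) = 7435, so APC = 7435/7420 = 1.00

APC = 1.00; MPC = 0.9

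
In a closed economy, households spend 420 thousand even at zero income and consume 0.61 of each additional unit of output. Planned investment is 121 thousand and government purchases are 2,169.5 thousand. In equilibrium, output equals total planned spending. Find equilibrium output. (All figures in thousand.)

Y = 6950

Y = C + I + G = 420 + 0.61Y + 121 + 2169.5
Y − 0.61Y = 2710.5
0.39Y = 2710.5, so Y = 2710.5/0.39 = 6950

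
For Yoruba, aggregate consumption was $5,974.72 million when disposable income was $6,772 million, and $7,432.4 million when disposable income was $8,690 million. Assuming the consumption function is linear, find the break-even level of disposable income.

MPC = (7432.4 − 5974.72)/(8690 − 6772) = 1457.68/1918 = 0.76
a = 5974.72 − 0.76(6772) = 5974.72 − 5146.72 = 828
Break-even: Y = a/(1−MPC) = 828/0.24 = 3450

Y = 3450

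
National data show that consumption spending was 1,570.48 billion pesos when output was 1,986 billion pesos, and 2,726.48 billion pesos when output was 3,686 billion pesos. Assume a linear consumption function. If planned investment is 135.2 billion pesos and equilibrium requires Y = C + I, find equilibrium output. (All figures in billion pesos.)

Y = 1110

MPC = (2726.48 − 1570.48)/(3686 − 1986) = 1156/1700 = 0.68
a = 1570.48 − 0.68(1986) = 220
Equilibrium: Y = 220 + 0.68Y + 135.2
0.32Y = 355.2, so Y = 355.2/0.32 = 1110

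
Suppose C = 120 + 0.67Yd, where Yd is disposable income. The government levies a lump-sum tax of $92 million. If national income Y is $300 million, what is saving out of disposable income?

S = -51.36

Yd = Y − T = 300 − 92 = 208
C = 120 + 0.67(208) = 120 + 139.36 = 259.36
S = Yd − C = 208 − 259.36 = -51.36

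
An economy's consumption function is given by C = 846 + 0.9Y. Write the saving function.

S = Y − C = Y − (846 + 0.9Y) = -846 + (1 − 0.9)Y

S = -846 + 0.1Y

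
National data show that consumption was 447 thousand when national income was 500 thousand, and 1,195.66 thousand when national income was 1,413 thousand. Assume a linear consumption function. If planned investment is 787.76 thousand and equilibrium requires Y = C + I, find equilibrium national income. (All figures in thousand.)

Y = 4582

MPC = (1195.66 − 447)/(1413 − 500) = 748.66/913 = 0.82
a = 447 − 0.82(500) = 37
Equilibrium: Y = 37 + 0.82Y + 787.76
0.18Y = 824.76, so Y = 824.76/0.18 = 4582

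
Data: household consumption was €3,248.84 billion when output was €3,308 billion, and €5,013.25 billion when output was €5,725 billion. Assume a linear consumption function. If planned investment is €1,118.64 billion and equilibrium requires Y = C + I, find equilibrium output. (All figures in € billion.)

Y = 7232

MPC = (5013.25 − 3248.84)/(5725 − 3308) = 1764.41/2417 = 0.73
a = 3248.84 − 0.73(3308) = 834
Equilibrium: Y = 834 + 0.73Y + 1118.64
0.27Y = 1952.64, so Y = 1952.64/0.27 = 7232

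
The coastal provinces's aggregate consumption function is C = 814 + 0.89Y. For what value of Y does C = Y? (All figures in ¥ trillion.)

At break-even, C = Y: 814 + 0.89Y = Y
0.11Y = 814, so Y = 814/0.11 = 7400

Y = 7400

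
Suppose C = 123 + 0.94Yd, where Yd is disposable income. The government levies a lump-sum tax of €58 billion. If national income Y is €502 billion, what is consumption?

C = 540.36

Yd = Y − T = 502 − 58 = 444
C = 123 + 0.94(444) = 123 + 417.36 = 540.36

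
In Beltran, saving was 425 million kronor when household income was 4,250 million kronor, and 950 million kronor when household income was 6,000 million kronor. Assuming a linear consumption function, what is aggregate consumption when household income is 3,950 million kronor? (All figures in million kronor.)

MPS = ΔS/ΔY = (950 − 425)/(6000 − 4250) = 525/1750 = 0.3
MPC = 1 − MPS = 0.7
Autonomous saving = 425 − 0.3(4250) = -850, so a = 850
C = 850 + 0.7(3950) = 850 + 2765 = 3615

C = 3615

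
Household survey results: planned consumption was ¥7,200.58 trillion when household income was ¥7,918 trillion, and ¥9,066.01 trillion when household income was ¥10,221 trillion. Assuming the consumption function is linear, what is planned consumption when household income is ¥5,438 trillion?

C = 5191.78

MPC = (9066.01 − 7200.58)/(10221 − 7918) = 1865.43/2303 = 0.81
a = 7200.58 − 0.81(7918) = 7200.58 − 6413.58 = 787
C = 787 + 0.81(5438) = 787 + 4404.78 = 5191.78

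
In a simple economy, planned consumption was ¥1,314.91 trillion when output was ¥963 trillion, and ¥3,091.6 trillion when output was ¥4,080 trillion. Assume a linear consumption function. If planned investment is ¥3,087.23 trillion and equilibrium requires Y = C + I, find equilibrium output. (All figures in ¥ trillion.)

MPC = (3091.6 − 1314.91)/(4080 − 963) = 1776.69/3117 = 0.57
a = 1314.91 − 0.57(963) = 766
Equilibrium: Y = 766 + 0.57Y + 3087.23
0.43Y = 3853.23, so Y = 3853.23/0.43 = 8961

Y = 8961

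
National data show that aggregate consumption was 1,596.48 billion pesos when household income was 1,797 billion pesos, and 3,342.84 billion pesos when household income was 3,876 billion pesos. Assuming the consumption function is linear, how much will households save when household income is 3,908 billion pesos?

S = 538.28

MPC = (3342.84 − 1596.48)/(3876 − 1797) = 1746.36/2079 = 0.84
a = 1596.48 − 0.84(1797) = 1596.48 − 1509.48 = 87
C = 87 + 0.84(3908) = 3369.72
S = 3908 − 3369.72 = 538.28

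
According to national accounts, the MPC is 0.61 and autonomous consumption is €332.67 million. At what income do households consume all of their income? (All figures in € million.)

At break-even, C = Y: 332.67 + 0.61Y = Y
0.39Y = 332.67, so Y = 332.67/0.39 = 853

Y = 853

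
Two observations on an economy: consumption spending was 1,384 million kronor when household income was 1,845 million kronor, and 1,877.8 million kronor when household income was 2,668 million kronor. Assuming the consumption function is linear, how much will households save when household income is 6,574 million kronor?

MPC = (1877.8 − 1384)/(2668 − 1845) = 493.8/823 = 0.6
a = 1384 − 0.6(1845) = 1384 − 1107 = 277
C = 277 + 0.6(6574) = 4221.4
S = 6574 − 4221.4 = 2352.6

S = 2352.6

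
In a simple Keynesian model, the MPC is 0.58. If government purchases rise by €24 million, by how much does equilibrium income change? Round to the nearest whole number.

The multiplier is 1/(1 − MPC) = 1/0.42.
ΔY = 24/0.42 = 57.14 ≈ 57

ΔY ≈ 57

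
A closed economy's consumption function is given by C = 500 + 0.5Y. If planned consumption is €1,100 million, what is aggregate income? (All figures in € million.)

Y = 1200

500 + 0.5Y = 1100
0.5Y = 600, so Y = 600/0.5 = 1200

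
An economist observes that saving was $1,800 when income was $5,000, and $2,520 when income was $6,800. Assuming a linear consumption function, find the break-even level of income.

MPS = ΔS/ΔY = (2520 − 1800)/(6800 − 5000) = 720/1800 = 0.4
MPC = 1 − MPS = 0.6
From S(5000) = 1800: −a + 0.4(5000) = 1800, so a = 2000 − 1800 = 200
Break-even (S = 0): Y = a/MPS = 200/0.4 = 500

Y = 500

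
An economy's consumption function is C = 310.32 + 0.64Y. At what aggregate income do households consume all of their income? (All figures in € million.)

Y = 862

At break-even, C = Y: 310.32 + 0.64Y = Y
0.36Y = 310.32, so Y = 310.32/0.36 = 862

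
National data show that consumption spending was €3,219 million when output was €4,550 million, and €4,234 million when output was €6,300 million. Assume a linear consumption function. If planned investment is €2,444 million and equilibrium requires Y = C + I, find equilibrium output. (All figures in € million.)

Y = 7200

MPC = (4234 − 3219)/(6300 − 4550) = 1015/1750 = 0.58
a = 3219 − 0.58(4550) = 580
Equilibrium: Y = 580 + 0.58Y + 2444
0.42Y = 3024, so Y = 3024/0.42 = 7200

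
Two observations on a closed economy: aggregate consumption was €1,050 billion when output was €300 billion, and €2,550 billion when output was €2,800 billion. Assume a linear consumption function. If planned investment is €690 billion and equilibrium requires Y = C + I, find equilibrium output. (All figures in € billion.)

Y = 3900

MPC = (2550 − 1050)/(2800 − 300) = 1500/2500 = 0.6
a = 1050 − 0.6(300) = 870
Equilibrium: Y = 870 + 0.6Y + 690
0.4Y = 1560, so Y = 1560/0.4 = 3900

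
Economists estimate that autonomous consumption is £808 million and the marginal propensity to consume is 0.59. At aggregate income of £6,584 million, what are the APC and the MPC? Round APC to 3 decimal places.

MPC = 0.59 (the slope of the consumption function)
C = 808 + 0.59(6584) = 4692.56, so APC = 4692.56/6584 = 0.713

APC = 0.713; MPC = 0.59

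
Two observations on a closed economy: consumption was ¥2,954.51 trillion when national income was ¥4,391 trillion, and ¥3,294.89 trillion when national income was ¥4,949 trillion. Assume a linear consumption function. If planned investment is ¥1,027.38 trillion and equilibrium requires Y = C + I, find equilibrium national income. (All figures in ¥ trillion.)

Y = 3342

MPC = (3294.89 − 2954.51)/(4949 − 4391) = 340.38/558 = 0.61
a = 2954.51 − 0.61(4391) = 276
Equilibrium: Y = 276 + 0.61Y + 1027.38
0.39Y = 1303.38, so Y = 1303.38/0.39 = 3342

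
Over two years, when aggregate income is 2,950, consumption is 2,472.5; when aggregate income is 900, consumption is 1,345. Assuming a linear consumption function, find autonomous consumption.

MPC = ΔC/ΔY = (2472.5 − 1345)/(2950 − 900) = 1127.5/2050 = 0.55
a = C − MPC·Y = 1345 − 0.55(900) = 1345 − 495 = 850

a = 850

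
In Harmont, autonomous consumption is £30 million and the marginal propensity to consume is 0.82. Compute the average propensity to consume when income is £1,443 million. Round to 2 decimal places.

APC = 0.84

C = 30 + 0.82(1443) = 1213.26
APC = C/Y = 1213.26/1443 = 0.84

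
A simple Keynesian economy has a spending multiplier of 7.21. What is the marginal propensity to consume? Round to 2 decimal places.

MPC = 0.86

k = 1/(1 − MPC), so 1 − MPC = 1/k = 1/7.21 = 0.1387
MPC = 1 − 0.1387 = 0.86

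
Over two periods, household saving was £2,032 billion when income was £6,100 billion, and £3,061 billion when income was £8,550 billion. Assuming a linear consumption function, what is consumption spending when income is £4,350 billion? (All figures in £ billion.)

MPS = ΔS/ΔY = (3061 − 2032)/(8550 − 6100) = 1029/2450 = 0.42
MPC = 1 − MPS = 0.58
Autonomous saving = 2032 − 0.42(6100) = -530, so a = 530
C = 530 + 0.58(4350) = 530 + 2523 = 3053

C = 3053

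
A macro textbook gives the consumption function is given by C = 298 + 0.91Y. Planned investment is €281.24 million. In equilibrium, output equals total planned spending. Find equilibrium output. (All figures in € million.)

Y = C + I = 298 + 0.91Y + 281.24
Y − 0.91Y = 579.24
0.09Y = 579.24, so Y = 579.24/0.09 = 6436

Y = 6436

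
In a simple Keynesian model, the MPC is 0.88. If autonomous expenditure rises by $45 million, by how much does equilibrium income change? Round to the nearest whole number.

The multiplier is 1/(1 − MPC) = 1/0.12.
ΔY = 45/0.12 = 375.00 ≈ 375

ΔY ≈ 375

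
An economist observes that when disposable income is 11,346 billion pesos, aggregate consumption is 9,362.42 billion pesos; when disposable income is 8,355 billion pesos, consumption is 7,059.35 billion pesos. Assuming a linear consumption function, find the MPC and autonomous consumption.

MPC = ΔC/ΔY = (9362.42 − 7059.35)/(11346 − 8355) = 2303.07/2991 = 0.77
a = C − MPC·Y = 7059.35 − 0.77(8355) = 7059.35 − 6433.35 = 626

MPC = 0.77; a = 626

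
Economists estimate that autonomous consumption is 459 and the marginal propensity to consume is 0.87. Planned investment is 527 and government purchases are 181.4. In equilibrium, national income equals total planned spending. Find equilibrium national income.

Y = C + I + G = 459 + 0.87Y + 527 + 181.4
Y − 0.87Y = 1167.4
0.13Y = 1167.4, so Y = 1167.4/0.13 = 8980

Y = 8980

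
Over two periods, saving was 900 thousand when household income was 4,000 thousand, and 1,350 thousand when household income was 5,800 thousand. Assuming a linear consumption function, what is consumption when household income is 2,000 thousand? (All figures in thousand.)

MPS = ΔS/ΔY = (1350 − 900)/(5800 − 4000) = 450/1800 = 0.25
MPC = 1 − MPS = 0.75
Autonomous saving = 900 − 0.25(4000) = -100, so a = 100
C = 100 + 0.75(2000) = 100 + 1500 = 1600

C = 1600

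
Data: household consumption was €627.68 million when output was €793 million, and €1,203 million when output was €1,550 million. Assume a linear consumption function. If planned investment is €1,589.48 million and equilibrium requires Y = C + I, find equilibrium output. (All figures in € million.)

MPC = (1203 − 627.68)/(1550 − 793) = 575.32/757 = 0.76
a = 627.68 − 0.76(793) = 25
Equilibrium: Y = 25 + 0.76Y + 1589.48
0.24Y = 1614.48, so Y = 1614.48/0.24 = 6727

Y = 6727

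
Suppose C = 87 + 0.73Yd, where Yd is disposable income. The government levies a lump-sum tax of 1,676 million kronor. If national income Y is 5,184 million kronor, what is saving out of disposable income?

S = 860.16

Yd = Y − T = 5184 − 1676 = 3508
C = 87 + 0.73(3508) = 87 + 2560.84 = 2647.84
S = Yd − C = 3508 − 2647.84 = 860.16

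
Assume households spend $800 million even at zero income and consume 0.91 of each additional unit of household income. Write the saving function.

S = -800 + 0.09Y

S = Y − C = Y − (800 + 0.91Y) = -800 + (1 − 0.91)Y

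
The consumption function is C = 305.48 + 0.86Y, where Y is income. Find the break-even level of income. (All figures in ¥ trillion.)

At break-even, C = Y: 305.48 + 0.86Y = Y
0.14Y = 305.48, so Y = 305.48/0.14 = 2182

Y = 2182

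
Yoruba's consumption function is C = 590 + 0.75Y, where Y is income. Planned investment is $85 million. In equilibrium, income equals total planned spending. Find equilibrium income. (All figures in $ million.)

Y = 2700

Y = C + I = 590 + 0.75Y + 85
Y − 0.75Y = 675
0.25Y = 675, so Y = 675/0.25 = 2700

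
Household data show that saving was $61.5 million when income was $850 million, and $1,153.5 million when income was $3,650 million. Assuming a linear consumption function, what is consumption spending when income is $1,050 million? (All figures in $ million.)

MPS = ΔS/ΔY = (1153.5 − 61.5)/(3650 − 850) = 1092/2800 = 0.39
MPC = 1 − MPS = 0.61
Autonomous saving = 61.5 − 0.39(850) = -270, so a = 270
C = 270 + 0.61(1050) = 270 + 640.5 = 910.5

C = 910.5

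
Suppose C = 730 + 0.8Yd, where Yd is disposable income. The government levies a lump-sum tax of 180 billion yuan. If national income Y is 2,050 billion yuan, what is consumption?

C = 2226

Yd = Y − T = 2050 − 180 = 1870
C = 730 + 0.8(1870) = 730 + 1496 = 2226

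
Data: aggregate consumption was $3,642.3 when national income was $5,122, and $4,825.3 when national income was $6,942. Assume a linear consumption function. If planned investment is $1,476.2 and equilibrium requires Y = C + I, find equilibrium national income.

MPC = (4825.3 − 3642.3)/(6942 − 5122) = 1183/1820 = 0.65
a = 3642.3 − 0.65(5122) = 313
Equilibrium: Y = 313 + 0.65Y + 1476.2
0.35Y = 1789.2, so Y = 1789.2/0.35 = 5112

Y = 5112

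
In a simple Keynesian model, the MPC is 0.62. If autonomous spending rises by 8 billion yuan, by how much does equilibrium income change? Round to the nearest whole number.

The multiplier is 1/(1 − MPC) = 1/0.38.
ΔY = 8/0.38 = 21.05 ≈ 21

ΔY ≈ 21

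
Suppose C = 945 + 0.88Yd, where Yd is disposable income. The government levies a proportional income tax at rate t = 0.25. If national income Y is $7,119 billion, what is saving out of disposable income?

Yd = (1 − 0.25)(7119) = 0.75(7119) = 5339.25
C = 945 + 0.88(5339.25) = 945 + 4698.54 = 5643.54
S = Yd − C = 5339.25 − 5643.54 = -304.29

S = -304.29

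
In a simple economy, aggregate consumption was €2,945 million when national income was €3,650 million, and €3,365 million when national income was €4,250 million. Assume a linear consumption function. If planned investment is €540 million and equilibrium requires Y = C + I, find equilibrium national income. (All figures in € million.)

Y = 3100

MPC = (3365 − 2945)/(4250 − 3650) = 420/600 = 0.7
a = 2945 − 0.7(3650) = 390
Equilibrium: Y = 390 + 0.7Y + 540
0.3Y = 930, so Y = 930/0.3 = 3100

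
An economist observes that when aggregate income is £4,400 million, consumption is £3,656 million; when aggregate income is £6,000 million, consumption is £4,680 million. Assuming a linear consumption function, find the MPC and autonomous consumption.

MPC = ΔC/ΔY = (4680 − 3656)/(6000 − 4400) = 1024/1600 = 0.64
a = C − MPC·Y = 3656 − 0.64(4400) = 3656 − 2816 = 840

MPC = 0.64; a = 840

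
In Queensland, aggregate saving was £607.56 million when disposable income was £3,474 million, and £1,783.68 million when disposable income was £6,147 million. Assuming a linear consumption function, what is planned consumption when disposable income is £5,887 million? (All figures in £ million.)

MPS = ΔS/ΔY = (1783.68 − 607.56)/(6147 − 3474) = 1176.12/2673 = 0.44
MPC = 1 − MPS = 0.56
Autonomous saving = 607.56 − 0.44(3474) = -921, so a = 921
C = 921 + 0.56(5887) = 921 + 3296.72 = 4217.72

C = 4217.72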